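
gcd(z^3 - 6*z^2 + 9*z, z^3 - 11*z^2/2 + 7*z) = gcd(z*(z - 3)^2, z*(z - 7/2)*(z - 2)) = z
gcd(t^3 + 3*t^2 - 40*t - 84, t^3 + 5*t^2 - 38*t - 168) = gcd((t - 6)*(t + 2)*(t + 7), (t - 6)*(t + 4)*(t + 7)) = t^2 + t - 42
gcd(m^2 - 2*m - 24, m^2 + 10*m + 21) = 1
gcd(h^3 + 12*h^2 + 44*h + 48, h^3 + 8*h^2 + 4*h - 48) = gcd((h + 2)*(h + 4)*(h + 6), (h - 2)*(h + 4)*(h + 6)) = h^2 + 10*h + 24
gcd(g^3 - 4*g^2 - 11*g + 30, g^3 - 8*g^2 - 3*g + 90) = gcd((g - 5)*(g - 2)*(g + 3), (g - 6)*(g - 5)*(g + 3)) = g^2 - 2*g - 15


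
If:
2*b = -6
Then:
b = -3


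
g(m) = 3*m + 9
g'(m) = 3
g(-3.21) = -0.63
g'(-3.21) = 3.00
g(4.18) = 21.54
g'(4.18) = 3.00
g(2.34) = 16.02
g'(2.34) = 3.00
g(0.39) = 10.17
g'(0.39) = 3.00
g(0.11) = 9.33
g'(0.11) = 3.00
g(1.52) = 13.56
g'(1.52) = 3.00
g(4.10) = 21.30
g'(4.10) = 3.00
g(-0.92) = 6.24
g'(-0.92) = 3.00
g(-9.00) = -18.00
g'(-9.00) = 3.00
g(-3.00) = 0.00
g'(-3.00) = 3.00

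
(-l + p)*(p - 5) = -l*p + 5*l + p^2 - 5*p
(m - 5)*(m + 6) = m^2 + m - 30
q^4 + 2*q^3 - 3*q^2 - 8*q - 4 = (q - 2)*(q + 1)^2*(q + 2)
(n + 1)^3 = n^3 + 3*n^2 + 3*n + 1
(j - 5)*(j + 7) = j^2 + 2*j - 35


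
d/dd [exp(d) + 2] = exp(d)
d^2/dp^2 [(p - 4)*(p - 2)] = 2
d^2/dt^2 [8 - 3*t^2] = -6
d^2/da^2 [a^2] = 2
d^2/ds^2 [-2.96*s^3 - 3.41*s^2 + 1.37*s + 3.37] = -17.76*s - 6.82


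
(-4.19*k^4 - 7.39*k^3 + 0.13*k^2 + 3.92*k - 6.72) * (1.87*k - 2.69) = -7.8353*k^5 - 2.5482*k^4 + 20.1222*k^3 + 6.9807*k^2 - 23.1112*k + 18.0768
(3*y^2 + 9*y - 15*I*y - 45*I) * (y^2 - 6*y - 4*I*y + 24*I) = 3*y^4 - 9*y^3 - 27*I*y^3 - 114*y^2 + 81*I*y^2 + 180*y + 486*I*y + 1080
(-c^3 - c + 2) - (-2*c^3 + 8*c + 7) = c^3 - 9*c - 5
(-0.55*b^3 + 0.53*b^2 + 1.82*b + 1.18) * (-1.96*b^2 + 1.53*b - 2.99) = 1.078*b^5 - 1.8803*b^4 - 1.1118*b^3 - 1.1129*b^2 - 3.6364*b - 3.5282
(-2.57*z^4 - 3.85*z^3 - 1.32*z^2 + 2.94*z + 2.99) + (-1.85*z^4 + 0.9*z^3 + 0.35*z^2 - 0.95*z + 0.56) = -4.42*z^4 - 2.95*z^3 - 0.97*z^2 + 1.99*z + 3.55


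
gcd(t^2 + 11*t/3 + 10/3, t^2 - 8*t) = 1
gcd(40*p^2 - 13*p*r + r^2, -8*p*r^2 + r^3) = 8*p - r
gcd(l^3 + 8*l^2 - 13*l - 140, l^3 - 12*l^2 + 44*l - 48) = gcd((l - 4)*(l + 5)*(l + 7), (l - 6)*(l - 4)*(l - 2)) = l - 4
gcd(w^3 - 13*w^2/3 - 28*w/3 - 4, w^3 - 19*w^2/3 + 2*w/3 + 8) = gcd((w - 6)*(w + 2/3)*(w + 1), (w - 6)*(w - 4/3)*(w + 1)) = w^2 - 5*w - 6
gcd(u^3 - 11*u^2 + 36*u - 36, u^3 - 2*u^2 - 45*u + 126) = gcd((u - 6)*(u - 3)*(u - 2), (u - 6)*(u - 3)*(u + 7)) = u^2 - 9*u + 18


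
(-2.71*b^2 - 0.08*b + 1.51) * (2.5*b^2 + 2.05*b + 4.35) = -6.775*b^4 - 5.7555*b^3 - 8.1775*b^2 + 2.7475*b + 6.5685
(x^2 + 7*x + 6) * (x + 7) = x^3 + 14*x^2 + 55*x + 42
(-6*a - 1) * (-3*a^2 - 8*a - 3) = 18*a^3 + 51*a^2 + 26*a + 3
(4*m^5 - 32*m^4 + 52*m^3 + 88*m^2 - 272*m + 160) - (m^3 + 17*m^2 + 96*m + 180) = 4*m^5 - 32*m^4 + 51*m^3 + 71*m^2 - 368*m - 20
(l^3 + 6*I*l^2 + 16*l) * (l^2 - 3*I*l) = l^5 + 3*I*l^4 + 34*l^3 - 48*I*l^2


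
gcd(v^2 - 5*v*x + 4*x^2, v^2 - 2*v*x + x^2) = -v + x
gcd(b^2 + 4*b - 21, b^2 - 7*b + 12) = b - 3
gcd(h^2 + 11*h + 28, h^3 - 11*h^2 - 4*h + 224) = h + 4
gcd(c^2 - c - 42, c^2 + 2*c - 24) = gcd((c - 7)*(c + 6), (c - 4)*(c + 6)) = c + 6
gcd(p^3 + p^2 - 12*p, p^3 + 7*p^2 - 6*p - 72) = p^2 + p - 12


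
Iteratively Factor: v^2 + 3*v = (v + 3)*(v)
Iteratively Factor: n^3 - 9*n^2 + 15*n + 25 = (n - 5)*(n^2 - 4*n - 5) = (n - 5)*(n + 1)*(n - 5)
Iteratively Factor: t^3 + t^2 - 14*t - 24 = (t + 3)*(t^2 - 2*t - 8) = (t - 4)*(t + 3)*(t + 2)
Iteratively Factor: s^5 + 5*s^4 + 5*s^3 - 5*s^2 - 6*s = (s + 1)*(s^4 + 4*s^3 + s^2 - 6*s) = (s - 1)*(s + 1)*(s^3 + 5*s^2 + 6*s) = (s - 1)*(s + 1)*(s + 3)*(s^2 + 2*s) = (s - 1)*(s + 1)*(s + 2)*(s + 3)*(s)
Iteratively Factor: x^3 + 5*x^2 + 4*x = (x + 4)*(x^2 + x) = (x + 1)*(x + 4)*(x)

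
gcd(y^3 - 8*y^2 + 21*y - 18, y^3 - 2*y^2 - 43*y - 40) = 1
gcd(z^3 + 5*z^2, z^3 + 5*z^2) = z^3 + 5*z^2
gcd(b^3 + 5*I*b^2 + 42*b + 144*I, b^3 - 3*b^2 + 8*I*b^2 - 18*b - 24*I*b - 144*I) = b + 8*I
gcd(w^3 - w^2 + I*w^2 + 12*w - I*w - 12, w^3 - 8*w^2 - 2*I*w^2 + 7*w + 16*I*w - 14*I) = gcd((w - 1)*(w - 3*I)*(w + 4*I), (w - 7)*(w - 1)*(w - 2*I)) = w - 1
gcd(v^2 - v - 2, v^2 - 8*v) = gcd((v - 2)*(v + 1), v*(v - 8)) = 1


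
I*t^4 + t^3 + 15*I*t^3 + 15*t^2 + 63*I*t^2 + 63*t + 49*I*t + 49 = (t + 7)^2*(t - I)*(I*t + I)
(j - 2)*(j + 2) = j^2 - 4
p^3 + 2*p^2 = p^2*(p + 2)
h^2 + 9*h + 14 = (h + 2)*(h + 7)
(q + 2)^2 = q^2 + 4*q + 4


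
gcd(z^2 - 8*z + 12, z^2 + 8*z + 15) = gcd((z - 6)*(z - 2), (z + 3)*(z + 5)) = 1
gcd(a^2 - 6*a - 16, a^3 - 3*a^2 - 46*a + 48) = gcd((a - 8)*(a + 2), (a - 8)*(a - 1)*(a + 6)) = a - 8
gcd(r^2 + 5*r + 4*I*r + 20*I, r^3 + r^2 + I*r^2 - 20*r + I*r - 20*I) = r + 5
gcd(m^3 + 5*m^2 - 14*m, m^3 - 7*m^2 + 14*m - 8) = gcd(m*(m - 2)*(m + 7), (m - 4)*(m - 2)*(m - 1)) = m - 2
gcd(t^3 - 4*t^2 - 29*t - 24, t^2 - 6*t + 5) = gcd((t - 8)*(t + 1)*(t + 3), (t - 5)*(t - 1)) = 1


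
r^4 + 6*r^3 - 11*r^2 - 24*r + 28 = (r - 2)*(r - 1)*(r + 2)*(r + 7)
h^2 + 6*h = h*(h + 6)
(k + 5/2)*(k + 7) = k^2 + 19*k/2 + 35/2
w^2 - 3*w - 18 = (w - 6)*(w + 3)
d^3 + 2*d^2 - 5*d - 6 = (d - 2)*(d + 1)*(d + 3)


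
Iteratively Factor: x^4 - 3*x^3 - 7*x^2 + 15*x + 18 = (x + 2)*(x^3 - 5*x^2 + 3*x + 9) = (x + 1)*(x + 2)*(x^2 - 6*x + 9) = (x - 3)*(x + 1)*(x + 2)*(x - 3)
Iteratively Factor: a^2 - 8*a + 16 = (a - 4)*(a - 4)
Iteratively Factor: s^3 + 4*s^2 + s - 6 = (s - 1)*(s^2 + 5*s + 6) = (s - 1)*(s + 2)*(s + 3)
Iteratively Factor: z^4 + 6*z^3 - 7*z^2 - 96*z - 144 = (z - 4)*(z^3 + 10*z^2 + 33*z + 36) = (z - 4)*(z + 4)*(z^2 + 6*z + 9) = (z - 4)*(z + 3)*(z + 4)*(z + 3)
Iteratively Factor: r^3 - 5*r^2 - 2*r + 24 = (r - 3)*(r^2 - 2*r - 8) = (r - 4)*(r - 3)*(r + 2)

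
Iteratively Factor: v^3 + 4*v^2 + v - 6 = (v + 3)*(v^2 + v - 2) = (v - 1)*(v + 3)*(v + 2)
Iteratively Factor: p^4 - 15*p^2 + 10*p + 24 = (p - 2)*(p^3 + 2*p^2 - 11*p - 12) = (p - 3)*(p - 2)*(p^2 + 5*p + 4) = (p - 3)*(p - 2)*(p + 4)*(p + 1)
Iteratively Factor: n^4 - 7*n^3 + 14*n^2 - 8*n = (n - 4)*(n^3 - 3*n^2 + 2*n) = n*(n - 4)*(n^2 - 3*n + 2) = n*(n - 4)*(n - 2)*(n - 1)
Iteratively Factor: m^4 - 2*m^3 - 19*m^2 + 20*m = (m + 4)*(m^3 - 6*m^2 + 5*m) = m*(m + 4)*(m^2 - 6*m + 5) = m*(m - 5)*(m + 4)*(m - 1)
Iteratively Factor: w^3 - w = (w)*(w^2 - 1) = w*(w + 1)*(w - 1)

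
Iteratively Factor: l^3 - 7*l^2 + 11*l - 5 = (l - 1)*(l^2 - 6*l + 5) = (l - 5)*(l - 1)*(l - 1)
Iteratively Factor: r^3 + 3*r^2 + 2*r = (r + 1)*(r^2 + 2*r) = r*(r + 1)*(r + 2)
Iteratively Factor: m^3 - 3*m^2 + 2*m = (m - 1)*(m^2 - 2*m) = (m - 2)*(m - 1)*(m)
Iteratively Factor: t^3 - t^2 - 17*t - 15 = (t + 3)*(t^2 - 4*t - 5) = (t - 5)*(t + 3)*(t + 1)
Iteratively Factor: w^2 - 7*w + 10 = (w - 2)*(w - 5)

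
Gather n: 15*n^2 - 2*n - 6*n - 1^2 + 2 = 15*n^2 - 8*n + 1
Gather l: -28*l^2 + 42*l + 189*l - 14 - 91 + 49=-28*l^2 + 231*l - 56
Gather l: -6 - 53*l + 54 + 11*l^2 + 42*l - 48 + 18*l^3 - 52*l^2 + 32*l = 18*l^3 - 41*l^2 + 21*l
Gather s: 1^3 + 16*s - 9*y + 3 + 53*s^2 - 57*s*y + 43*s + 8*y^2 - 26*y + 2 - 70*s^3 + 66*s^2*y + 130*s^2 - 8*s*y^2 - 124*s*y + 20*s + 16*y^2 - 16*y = -70*s^3 + s^2*(66*y + 183) + s*(-8*y^2 - 181*y + 79) + 24*y^2 - 51*y + 6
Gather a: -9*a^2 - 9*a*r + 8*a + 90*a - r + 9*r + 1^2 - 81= -9*a^2 + a*(98 - 9*r) + 8*r - 80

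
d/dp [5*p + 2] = 5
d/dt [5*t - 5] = 5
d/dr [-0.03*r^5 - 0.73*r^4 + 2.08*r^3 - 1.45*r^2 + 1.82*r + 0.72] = -0.15*r^4 - 2.92*r^3 + 6.24*r^2 - 2.9*r + 1.82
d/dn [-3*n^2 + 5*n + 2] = 5 - 6*n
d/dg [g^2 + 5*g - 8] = 2*g + 5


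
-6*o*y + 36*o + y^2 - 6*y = (-6*o + y)*(y - 6)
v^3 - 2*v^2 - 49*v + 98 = (v - 7)*(v - 2)*(v + 7)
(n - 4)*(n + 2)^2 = n^3 - 12*n - 16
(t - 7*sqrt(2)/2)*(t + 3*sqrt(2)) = t^2 - sqrt(2)*t/2 - 21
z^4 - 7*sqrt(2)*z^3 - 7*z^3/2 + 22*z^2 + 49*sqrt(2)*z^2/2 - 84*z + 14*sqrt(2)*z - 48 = (z - 4)*(z + 1/2)*(z - 4*sqrt(2))*(z - 3*sqrt(2))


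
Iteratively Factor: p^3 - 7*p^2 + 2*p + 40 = (p - 4)*(p^2 - 3*p - 10) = (p - 5)*(p - 4)*(p + 2)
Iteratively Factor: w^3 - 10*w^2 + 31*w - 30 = (w - 3)*(w^2 - 7*w + 10) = (w - 3)*(w - 2)*(w - 5)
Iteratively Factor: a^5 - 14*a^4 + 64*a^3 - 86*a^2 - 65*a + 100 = (a - 4)*(a^4 - 10*a^3 + 24*a^2 + 10*a - 25) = (a - 4)*(a + 1)*(a^3 - 11*a^2 + 35*a - 25) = (a - 5)*(a - 4)*(a + 1)*(a^2 - 6*a + 5) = (a - 5)^2*(a - 4)*(a + 1)*(a - 1)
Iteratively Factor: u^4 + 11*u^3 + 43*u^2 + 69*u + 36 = (u + 3)*(u^3 + 8*u^2 + 19*u + 12) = (u + 3)*(u + 4)*(u^2 + 4*u + 3) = (u + 1)*(u + 3)*(u + 4)*(u + 3)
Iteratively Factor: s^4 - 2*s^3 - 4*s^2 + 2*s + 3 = (s + 1)*(s^3 - 3*s^2 - s + 3) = (s + 1)^2*(s^2 - 4*s + 3) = (s - 1)*(s + 1)^2*(s - 3)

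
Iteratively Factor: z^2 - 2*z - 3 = (z - 3)*(z + 1)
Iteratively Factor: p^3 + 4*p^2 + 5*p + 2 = (p + 1)*(p^2 + 3*p + 2) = (p + 1)^2*(p + 2)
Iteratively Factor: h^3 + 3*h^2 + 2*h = (h + 1)*(h^2 + 2*h) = (h + 1)*(h + 2)*(h)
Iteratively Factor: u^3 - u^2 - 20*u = (u)*(u^2 - u - 20) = u*(u + 4)*(u - 5)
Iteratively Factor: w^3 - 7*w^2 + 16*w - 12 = (w - 2)*(w^2 - 5*w + 6) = (w - 2)^2*(w - 3)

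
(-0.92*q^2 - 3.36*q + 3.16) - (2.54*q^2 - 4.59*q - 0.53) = -3.46*q^2 + 1.23*q + 3.69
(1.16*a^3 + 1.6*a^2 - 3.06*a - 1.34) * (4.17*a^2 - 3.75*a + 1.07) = 4.8372*a^5 + 2.322*a^4 - 17.519*a^3 + 7.5992*a^2 + 1.7508*a - 1.4338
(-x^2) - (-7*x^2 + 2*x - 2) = 6*x^2 - 2*x + 2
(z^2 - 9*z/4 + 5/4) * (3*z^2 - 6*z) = 3*z^4 - 51*z^3/4 + 69*z^2/4 - 15*z/2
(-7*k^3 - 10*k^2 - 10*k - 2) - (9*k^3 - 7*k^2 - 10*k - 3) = -16*k^3 - 3*k^2 + 1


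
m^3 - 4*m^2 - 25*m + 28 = (m - 7)*(m - 1)*(m + 4)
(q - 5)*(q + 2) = q^2 - 3*q - 10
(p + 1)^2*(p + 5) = p^3 + 7*p^2 + 11*p + 5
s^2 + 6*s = s*(s + 6)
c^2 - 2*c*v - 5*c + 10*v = (c - 5)*(c - 2*v)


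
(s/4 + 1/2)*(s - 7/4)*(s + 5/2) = s^3/4 + 11*s^2/16 - 23*s/32 - 35/16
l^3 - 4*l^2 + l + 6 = (l - 3)*(l - 2)*(l + 1)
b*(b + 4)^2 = b^3 + 8*b^2 + 16*b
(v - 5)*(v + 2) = v^2 - 3*v - 10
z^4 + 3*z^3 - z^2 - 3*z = z*(z - 1)*(z + 1)*(z + 3)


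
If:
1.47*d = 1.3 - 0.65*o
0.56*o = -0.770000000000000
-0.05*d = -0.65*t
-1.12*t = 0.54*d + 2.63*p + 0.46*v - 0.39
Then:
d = 1.49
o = -1.38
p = -0.174904942965779*v - 0.207010941258633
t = 0.11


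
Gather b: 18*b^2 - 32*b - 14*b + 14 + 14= 18*b^2 - 46*b + 28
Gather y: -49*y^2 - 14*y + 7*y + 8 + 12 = -49*y^2 - 7*y + 20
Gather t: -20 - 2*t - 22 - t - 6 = -3*t - 48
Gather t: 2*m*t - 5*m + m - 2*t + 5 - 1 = -4*m + t*(2*m - 2) + 4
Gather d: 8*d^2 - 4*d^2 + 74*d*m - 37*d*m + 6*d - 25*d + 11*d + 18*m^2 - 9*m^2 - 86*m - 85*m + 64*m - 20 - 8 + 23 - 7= 4*d^2 + d*(37*m - 8) + 9*m^2 - 107*m - 12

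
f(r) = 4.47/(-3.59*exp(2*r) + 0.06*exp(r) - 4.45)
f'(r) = 4.47*(7.18*exp(2*r) - 0.06*exp(r))/(-3.59*exp(2*r) + 0.06*exp(r) - 4.45)^2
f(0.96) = -0.16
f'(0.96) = 0.26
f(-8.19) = -1.00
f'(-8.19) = -0.00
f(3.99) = -0.00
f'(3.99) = 0.00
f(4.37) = -0.00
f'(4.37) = 0.00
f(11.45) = -0.00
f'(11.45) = 0.00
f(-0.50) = -0.78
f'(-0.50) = 0.35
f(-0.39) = -0.74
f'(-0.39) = 0.40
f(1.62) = -0.05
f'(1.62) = 0.09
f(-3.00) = -1.00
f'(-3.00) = 0.00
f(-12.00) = -1.00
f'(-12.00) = 0.00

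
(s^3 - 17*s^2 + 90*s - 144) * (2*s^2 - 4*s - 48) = 2*s^5 - 38*s^4 + 200*s^3 + 168*s^2 - 3744*s + 6912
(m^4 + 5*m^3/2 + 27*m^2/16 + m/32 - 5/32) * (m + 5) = m^5 + 15*m^4/2 + 227*m^3/16 + 271*m^2/32 - 25/32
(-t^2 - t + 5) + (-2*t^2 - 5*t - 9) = -3*t^2 - 6*t - 4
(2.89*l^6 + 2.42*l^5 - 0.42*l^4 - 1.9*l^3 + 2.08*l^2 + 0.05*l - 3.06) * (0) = 0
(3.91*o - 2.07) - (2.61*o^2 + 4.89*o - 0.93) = -2.61*o^2 - 0.98*o - 1.14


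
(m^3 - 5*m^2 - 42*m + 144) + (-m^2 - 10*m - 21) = m^3 - 6*m^2 - 52*m + 123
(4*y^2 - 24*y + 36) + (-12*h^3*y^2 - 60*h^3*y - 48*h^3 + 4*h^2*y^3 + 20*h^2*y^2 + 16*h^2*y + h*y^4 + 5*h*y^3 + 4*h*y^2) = -12*h^3*y^2 - 60*h^3*y - 48*h^3 + 4*h^2*y^3 + 20*h^2*y^2 + 16*h^2*y + h*y^4 + 5*h*y^3 + 4*h*y^2 + 4*y^2 - 24*y + 36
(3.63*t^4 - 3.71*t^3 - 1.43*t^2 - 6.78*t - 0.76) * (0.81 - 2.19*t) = -7.9497*t^5 + 11.0652*t^4 + 0.1266*t^3 + 13.6899*t^2 - 3.8274*t - 0.6156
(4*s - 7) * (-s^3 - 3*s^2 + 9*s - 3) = -4*s^4 - 5*s^3 + 57*s^2 - 75*s + 21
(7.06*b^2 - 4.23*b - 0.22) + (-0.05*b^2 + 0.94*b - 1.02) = 7.01*b^2 - 3.29*b - 1.24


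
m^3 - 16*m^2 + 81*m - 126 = (m - 7)*(m - 6)*(m - 3)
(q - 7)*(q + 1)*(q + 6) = q^3 - 43*q - 42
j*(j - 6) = j^2 - 6*j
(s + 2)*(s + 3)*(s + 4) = s^3 + 9*s^2 + 26*s + 24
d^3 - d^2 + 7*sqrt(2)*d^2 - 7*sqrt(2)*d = d*(d - 1)*(d + 7*sqrt(2))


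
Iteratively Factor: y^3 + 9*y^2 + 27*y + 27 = (y + 3)*(y^2 + 6*y + 9) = (y + 3)^2*(y + 3)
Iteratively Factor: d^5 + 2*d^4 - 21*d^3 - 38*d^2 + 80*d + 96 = (d + 3)*(d^4 - d^3 - 18*d^2 + 16*d + 32) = (d + 3)*(d + 4)*(d^3 - 5*d^2 + 2*d + 8) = (d - 2)*(d + 3)*(d + 4)*(d^2 - 3*d - 4) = (d - 2)*(d + 1)*(d + 3)*(d + 4)*(d - 4)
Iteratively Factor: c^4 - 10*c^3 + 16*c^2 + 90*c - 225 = (c - 3)*(c^3 - 7*c^2 - 5*c + 75) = (c - 3)*(c + 3)*(c^2 - 10*c + 25) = (c - 5)*(c - 3)*(c + 3)*(c - 5)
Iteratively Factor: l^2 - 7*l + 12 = (l - 4)*(l - 3)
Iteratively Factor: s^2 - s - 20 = (s + 4)*(s - 5)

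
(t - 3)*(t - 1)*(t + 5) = t^3 + t^2 - 17*t + 15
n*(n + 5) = n^2 + 5*n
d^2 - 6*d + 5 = (d - 5)*(d - 1)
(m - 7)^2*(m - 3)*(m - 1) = m^4 - 18*m^3 + 108*m^2 - 238*m + 147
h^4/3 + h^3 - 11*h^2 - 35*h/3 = h*(h/3 + 1/3)*(h - 5)*(h + 7)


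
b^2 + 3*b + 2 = (b + 1)*(b + 2)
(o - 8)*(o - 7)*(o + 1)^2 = o^4 - 13*o^3 + 27*o^2 + 97*o + 56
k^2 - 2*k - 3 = (k - 3)*(k + 1)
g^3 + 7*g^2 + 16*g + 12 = (g + 2)^2*(g + 3)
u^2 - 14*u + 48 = (u - 8)*(u - 6)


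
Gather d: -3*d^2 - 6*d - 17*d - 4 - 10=-3*d^2 - 23*d - 14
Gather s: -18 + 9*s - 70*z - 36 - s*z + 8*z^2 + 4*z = s*(9 - z) + 8*z^2 - 66*z - 54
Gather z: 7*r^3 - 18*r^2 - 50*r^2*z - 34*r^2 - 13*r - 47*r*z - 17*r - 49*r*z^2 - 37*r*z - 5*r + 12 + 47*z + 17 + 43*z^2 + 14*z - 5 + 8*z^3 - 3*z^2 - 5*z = 7*r^3 - 52*r^2 - 35*r + 8*z^3 + z^2*(40 - 49*r) + z*(-50*r^2 - 84*r + 56) + 24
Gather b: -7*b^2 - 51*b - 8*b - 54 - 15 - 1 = -7*b^2 - 59*b - 70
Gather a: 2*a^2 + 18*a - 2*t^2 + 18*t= 2*a^2 + 18*a - 2*t^2 + 18*t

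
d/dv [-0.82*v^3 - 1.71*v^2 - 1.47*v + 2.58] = -2.46*v^2 - 3.42*v - 1.47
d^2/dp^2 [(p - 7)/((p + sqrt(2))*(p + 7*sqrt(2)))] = 2*(p^3 - 21*p^2 - 168*sqrt(2)*p - 42*p - 798 - 112*sqrt(2))/(p^6 + 24*sqrt(2)*p^5 + 426*p^4 + 1696*sqrt(2)*p^3 + 5964*p^2 + 4704*sqrt(2)*p + 2744)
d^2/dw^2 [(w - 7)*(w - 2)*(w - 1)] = 6*w - 20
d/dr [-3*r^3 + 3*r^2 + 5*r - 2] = -9*r^2 + 6*r + 5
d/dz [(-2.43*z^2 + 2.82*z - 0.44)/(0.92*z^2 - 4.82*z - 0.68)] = (9.1182*z^2 + 4.1144*z - 4.0384)/(0.8464*z^4 - 8.8688*z^3 + 21.9812*z^2 + 6.5552*z + 0.4624)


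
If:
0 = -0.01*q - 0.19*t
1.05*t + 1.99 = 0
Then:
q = 36.01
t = -1.90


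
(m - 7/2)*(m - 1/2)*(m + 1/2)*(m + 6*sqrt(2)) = m^4 - 7*m^3/2 + 6*sqrt(2)*m^3 - 21*sqrt(2)*m^2 - m^2/4 - 3*sqrt(2)*m/2 + 7*m/8 + 21*sqrt(2)/4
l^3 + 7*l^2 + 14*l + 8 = (l + 1)*(l + 2)*(l + 4)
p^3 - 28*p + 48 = (p - 4)*(p - 2)*(p + 6)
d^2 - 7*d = d*(d - 7)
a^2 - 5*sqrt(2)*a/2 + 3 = (a - 3*sqrt(2)/2)*(a - sqrt(2))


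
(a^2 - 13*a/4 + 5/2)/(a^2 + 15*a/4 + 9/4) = (4*a^2 - 13*a + 10)/(4*a^2 + 15*a + 9)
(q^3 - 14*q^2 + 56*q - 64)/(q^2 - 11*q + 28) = (q^2 - 10*q + 16)/(q - 7)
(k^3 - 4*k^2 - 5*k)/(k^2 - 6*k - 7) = k*(k - 5)/(k - 7)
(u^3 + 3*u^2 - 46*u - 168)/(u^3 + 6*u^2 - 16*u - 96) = (u - 7)/(u - 4)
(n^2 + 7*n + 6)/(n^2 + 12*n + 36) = (n + 1)/(n + 6)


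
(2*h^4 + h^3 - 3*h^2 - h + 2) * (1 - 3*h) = -6*h^5 - h^4 + 10*h^3 - 7*h + 2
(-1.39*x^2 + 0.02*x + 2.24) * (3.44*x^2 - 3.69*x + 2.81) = -4.7816*x^4 + 5.1979*x^3 + 3.7259*x^2 - 8.2094*x + 6.2944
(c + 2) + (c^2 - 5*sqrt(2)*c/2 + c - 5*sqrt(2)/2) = c^2 - 5*sqrt(2)*c/2 + 2*c - 5*sqrt(2)/2 + 2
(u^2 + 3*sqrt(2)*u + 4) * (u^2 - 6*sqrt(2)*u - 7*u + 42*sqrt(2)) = u^4 - 7*u^3 - 3*sqrt(2)*u^3 - 32*u^2 + 21*sqrt(2)*u^2 - 24*sqrt(2)*u + 224*u + 168*sqrt(2)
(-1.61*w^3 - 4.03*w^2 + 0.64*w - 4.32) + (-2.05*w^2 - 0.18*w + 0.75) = -1.61*w^3 - 6.08*w^2 + 0.46*w - 3.57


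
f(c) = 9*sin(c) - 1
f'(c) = 9*cos(c)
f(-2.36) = -7.34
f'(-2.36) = -6.39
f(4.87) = -9.89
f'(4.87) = 1.41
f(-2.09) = -8.81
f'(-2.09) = -4.47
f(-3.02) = -2.09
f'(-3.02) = -8.93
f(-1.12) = -9.10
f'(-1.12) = 3.92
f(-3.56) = 2.66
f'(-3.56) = -8.22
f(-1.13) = -9.14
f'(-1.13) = 3.84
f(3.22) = -1.70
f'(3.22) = -8.97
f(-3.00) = -2.27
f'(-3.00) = -8.91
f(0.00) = -1.00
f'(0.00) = 9.00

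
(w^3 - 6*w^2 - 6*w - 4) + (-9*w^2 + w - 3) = w^3 - 15*w^2 - 5*w - 7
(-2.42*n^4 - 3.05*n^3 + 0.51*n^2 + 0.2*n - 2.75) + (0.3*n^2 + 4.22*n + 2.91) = -2.42*n^4 - 3.05*n^3 + 0.81*n^2 + 4.42*n + 0.16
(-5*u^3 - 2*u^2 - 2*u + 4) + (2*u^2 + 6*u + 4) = -5*u^3 + 4*u + 8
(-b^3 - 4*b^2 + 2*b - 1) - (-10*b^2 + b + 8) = -b^3 + 6*b^2 + b - 9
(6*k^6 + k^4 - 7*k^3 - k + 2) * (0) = 0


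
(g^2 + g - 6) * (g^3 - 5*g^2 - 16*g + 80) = g^5 - 4*g^4 - 27*g^3 + 94*g^2 + 176*g - 480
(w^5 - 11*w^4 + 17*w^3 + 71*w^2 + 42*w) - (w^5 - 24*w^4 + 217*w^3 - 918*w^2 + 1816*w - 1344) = 13*w^4 - 200*w^3 + 989*w^2 - 1774*w + 1344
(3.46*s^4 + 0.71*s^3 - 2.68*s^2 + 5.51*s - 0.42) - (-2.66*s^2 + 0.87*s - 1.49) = 3.46*s^4 + 0.71*s^3 - 0.02*s^2 + 4.64*s + 1.07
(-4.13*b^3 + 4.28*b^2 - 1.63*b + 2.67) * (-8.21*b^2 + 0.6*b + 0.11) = 33.9073*b^5 - 37.6168*b^4 + 15.496*b^3 - 22.4279*b^2 + 1.4227*b + 0.2937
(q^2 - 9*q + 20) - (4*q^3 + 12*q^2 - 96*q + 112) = -4*q^3 - 11*q^2 + 87*q - 92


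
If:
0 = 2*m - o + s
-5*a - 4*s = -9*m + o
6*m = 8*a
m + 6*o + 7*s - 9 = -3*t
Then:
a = 45/143 - 15*t/143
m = 60/143 - 20*t/143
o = 159/143 - 53*t/143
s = 3/11 - t/11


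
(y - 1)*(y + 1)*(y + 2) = y^3 + 2*y^2 - y - 2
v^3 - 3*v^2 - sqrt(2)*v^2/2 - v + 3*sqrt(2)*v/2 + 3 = (v - 3)*(v - sqrt(2))*(v + sqrt(2)/2)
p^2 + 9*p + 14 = (p + 2)*(p + 7)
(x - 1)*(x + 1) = x^2 - 1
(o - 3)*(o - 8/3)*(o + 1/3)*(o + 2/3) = o^4 - 14*o^3/3 + 23*o^2/9 + 182*o/27 + 16/9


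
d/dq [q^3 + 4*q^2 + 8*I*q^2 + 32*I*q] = 3*q^2 + q*(8 + 16*I) + 32*I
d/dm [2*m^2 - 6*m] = 4*m - 6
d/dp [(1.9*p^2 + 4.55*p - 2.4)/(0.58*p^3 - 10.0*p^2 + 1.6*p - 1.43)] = (-1.102*p^4 - 5.278*p^3 + 52.716*p^2 - 53.434*p - 2.6665)/(0.3364*p^6 - 11.6*p^5 + 101.856*p^4 - 33.6588*p^3 + 31.16*p^2 - 4.576*p + 2.0449)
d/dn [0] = 0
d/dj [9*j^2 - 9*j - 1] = 18*j - 9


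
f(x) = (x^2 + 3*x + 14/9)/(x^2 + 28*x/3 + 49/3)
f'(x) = (-2*x - 28/3)*(x^2 + 3*x + 14/9)/(x^2 + 28*x/3 + 49/3)^2 + (2*x + 3)/(x^2 + 28*x/3 + 49/3) = 19/(3*(x^2 + 14*x + 49))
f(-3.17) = -0.65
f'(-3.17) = 0.43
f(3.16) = 0.38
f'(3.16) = 0.06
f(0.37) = 0.14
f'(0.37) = 0.12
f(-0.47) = 0.03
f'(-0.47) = 0.15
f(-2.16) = -0.31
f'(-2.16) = 0.27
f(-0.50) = 0.03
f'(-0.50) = 0.15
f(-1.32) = -0.12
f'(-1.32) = 0.20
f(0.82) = 0.19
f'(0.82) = 0.10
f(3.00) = 0.37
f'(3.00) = 0.06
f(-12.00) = 2.27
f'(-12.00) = 0.25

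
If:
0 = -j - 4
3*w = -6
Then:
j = -4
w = -2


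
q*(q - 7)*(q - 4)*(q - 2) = q^4 - 13*q^3 + 50*q^2 - 56*q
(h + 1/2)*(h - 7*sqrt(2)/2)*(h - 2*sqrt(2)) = h^3 - 11*sqrt(2)*h^2/2 + h^2/2 - 11*sqrt(2)*h/4 + 14*h + 7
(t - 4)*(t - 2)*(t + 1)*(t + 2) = t^4 - 3*t^3 - 8*t^2 + 12*t + 16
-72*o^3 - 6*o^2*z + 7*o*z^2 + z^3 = (-3*o + z)*(4*o + z)*(6*o + z)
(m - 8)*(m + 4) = m^2 - 4*m - 32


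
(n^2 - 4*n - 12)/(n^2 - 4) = (n - 6)/(n - 2)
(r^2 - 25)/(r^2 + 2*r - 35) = (r + 5)/(r + 7)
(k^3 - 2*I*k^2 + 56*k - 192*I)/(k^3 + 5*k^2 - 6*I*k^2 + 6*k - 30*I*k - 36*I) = (k^2 + 4*I*k + 32)/(k^2 + 5*k + 6)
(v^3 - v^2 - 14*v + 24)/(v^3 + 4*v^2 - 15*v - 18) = (v^2 + 2*v - 8)/(v^2 + 7*v + 6)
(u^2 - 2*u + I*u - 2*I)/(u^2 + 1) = (u - 2)/(u - I)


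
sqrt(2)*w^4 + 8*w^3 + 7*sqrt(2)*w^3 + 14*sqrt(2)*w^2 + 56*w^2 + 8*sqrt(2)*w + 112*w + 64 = (w + 2)*(w + 4)*(w + 4*sqrt(2))*(sqrt(2)*w + sqrt(2))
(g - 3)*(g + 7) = g^2 + 4*g - 21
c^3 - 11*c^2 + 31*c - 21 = (c - 7)*(c - 3)*(c - 1)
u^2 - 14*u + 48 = (u - 8)*(u - 6)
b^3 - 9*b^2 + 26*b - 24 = (b - 4)*(b - 3)*(b - 2)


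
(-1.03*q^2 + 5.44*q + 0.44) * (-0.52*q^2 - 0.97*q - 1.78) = 0.5356*q^4 - 1.8297*q^3 - 3.6722*q^2 - 10.11*q - 0.7832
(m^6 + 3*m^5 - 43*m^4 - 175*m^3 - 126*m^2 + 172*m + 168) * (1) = m^6 + 3*m^5 - 43*m^4 - 175*m^3 - 126*m^2 + 172*m + 168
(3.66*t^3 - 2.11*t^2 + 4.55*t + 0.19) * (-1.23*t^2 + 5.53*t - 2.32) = -4.5018*t^5 + 22.8351*t^4 - 25.756*t^3 + 29.823*t^2 - 9.5053*t - 0.4408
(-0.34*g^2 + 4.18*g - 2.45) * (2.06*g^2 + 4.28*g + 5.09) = -0.7004*g^4 + 7.1556*g^3 + 11.1128*g^2 + 10.7902*g - 12.4705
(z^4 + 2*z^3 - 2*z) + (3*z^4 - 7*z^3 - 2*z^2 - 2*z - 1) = 4*z^4 - 5*z^3 - 2*z^2 - 4*z - 1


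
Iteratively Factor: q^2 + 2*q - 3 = (q - 1)*(q + 3)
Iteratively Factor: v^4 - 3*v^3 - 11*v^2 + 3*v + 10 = (v + 2)*(v^3 - 5*v^2 - v + 5) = (v - 5)*(v + 2)*(v^2 - 1) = (v - 5)*(v - 1)*(v + 2)*(v + 1)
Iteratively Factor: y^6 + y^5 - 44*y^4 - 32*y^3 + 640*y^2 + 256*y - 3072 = (y + 4)*(y^5 - 3*y^4 - 32*y^3 + 96*y^2 + 256*y - 768) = (y - 4)*(y + 4)*(y^4 + y^3 - 28*y^2 - 16*y + 192) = (y - 4)*(y - 3)*(y + 4)*(y^3 + 4*y^2 - 16*y - 64) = (y - 4)*(y - 3)*(y + 4)^2*(y^2 - 16) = (y - 4)^2*(y - 3)*(y + 4)^2*(y + 4)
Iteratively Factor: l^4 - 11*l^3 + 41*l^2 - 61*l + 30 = (l - 1)*(l^3 - 10*l^2 + 31*l - 30) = (l - 2)*(l - 1)*(l^2 - 8*l + 15) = (l - 5)*(l - 2)*(l - 1)*(l - 3)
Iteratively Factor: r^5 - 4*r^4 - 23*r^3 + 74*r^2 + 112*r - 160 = (r - 1)*(r^4 - 3*r^3 - 26*r^2 + 48*r + 160) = (r - 1)*(r + 4)*(r^3 - 7*r^2 + 2*r + 40) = (r - 1)*(r + 2)*(r + 4)*(r^2 - 9*r + 20) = (r - 4)*(r - 1)*(r + 2)*(r + 4)*(r - 5)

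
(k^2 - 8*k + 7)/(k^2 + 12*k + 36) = (k^2 - 8*k + 7)/(k^2 + 12*k + 36)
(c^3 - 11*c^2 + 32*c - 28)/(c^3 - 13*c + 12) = (c^3 - 11*c^2 + 32*c - 28)/(c^3 - 13*c + 12)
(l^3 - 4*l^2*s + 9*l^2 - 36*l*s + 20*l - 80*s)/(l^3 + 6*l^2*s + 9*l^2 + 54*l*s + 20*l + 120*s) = (l - 4*s)/(l + 6*s)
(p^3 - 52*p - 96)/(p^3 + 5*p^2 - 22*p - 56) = (p^2 - 2*p - 48)/(p^2 + 3*p - 28)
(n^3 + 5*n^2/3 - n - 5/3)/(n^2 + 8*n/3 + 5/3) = n - 1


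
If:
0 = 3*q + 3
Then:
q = -1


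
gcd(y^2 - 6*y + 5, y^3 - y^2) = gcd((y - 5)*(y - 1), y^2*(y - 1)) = y - 1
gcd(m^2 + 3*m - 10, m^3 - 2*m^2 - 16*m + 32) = m - 2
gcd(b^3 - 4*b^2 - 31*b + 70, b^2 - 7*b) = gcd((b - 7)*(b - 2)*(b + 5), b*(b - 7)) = b - 7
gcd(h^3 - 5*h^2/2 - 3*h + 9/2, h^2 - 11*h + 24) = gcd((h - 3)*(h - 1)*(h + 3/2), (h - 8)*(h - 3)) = h - 3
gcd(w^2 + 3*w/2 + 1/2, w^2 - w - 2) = w + 1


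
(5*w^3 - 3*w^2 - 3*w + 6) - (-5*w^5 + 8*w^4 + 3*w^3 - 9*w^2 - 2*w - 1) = 5*w^5 - 8*w^4 + 2*w^3 + 6*w^2 - w + 7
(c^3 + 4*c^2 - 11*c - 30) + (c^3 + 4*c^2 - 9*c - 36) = 2*c^3 + 8*c^2 - 20*c - 66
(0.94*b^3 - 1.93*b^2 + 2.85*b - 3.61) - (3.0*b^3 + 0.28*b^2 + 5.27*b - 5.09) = -2.06*b^3 - 2.21*b^2 - 2.42*b + 1.48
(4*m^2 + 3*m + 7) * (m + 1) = 4*m^3 + 7*m^2 + 10*m + 7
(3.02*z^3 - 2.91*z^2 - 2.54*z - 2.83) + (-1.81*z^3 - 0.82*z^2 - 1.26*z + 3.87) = 1.21*z^3 - 3.73*z^2 - 3.8*z + 1.04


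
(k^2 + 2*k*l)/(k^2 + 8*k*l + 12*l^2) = k/(k + 6*l)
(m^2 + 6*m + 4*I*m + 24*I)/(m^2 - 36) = (m + 4*I)/(m - 6)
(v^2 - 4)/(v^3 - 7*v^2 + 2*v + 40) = (v - 2)/(v^2 - 9*v + 20)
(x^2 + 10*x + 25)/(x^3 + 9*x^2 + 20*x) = (x + 5)/(x*(x + 4))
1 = 1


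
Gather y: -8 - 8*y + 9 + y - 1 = -7*y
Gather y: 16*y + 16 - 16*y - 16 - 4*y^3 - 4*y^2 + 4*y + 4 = -4*y^3 - 4*y^2 + 4*y + 4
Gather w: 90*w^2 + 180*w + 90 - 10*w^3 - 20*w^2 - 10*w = -10*w^3 + 70*w^2 + 170*w + 90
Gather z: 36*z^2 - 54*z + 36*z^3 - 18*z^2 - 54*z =36*z^3 + 18*z^2 - 108*z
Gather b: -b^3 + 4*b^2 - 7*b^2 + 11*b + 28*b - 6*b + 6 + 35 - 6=-b^3 - 3*b^2 + 33*b + 35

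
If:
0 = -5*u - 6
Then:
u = -6/5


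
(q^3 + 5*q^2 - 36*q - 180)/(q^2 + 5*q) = q - 36/q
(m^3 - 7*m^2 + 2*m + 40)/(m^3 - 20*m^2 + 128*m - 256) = (m^2 - 3*m - 10)/(m^2 - 16*m + 64)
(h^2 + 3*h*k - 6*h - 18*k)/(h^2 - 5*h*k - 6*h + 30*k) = (h + 3*k)/(h - 5*k)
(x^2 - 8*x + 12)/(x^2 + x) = (x^2 - 8*x + 12)/(x*(x + 1))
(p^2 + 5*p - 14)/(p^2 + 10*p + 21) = (p - 2)/(p + 3)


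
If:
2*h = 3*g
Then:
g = 2*h/3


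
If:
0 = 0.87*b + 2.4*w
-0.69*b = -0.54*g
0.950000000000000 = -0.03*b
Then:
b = -31.67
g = -40.46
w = 11.48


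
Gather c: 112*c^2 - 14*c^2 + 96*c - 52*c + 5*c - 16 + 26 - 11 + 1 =98*c^2 + 49*c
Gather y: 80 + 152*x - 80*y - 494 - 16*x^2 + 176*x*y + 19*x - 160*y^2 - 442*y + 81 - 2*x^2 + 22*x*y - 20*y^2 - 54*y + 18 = -18*x^2 + 171*x - 180*y^2 + y*(198*x - 576) - 315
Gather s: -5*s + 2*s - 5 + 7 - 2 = -3*s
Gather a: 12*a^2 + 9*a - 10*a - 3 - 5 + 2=12*a^2 - a - 6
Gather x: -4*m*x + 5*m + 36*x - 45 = 5*m + x*(36 - 4*m) - 45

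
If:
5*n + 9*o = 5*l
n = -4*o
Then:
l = -11*o/5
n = -4*o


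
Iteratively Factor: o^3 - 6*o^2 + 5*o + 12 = (o - 4)*(o^2 - 2*o - 3) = (o - 4)*(o - 3)*(o + 1)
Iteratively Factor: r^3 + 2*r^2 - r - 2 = (r - 1)*(r^2 + 3*r + 2) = (r - 1)*(r + 2)*(r + 1)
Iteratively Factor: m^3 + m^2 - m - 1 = (m + 1)*(m^2 - 1) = (m + 1)^2*(m - 1)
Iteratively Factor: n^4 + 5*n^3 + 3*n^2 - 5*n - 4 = (n + 1)*(n^3 + 4*n^2 - n - 4) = (n + 1)^2*(n^2 + 3*n - 4) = (n + 1)^2*(n + 4)*(n - 1)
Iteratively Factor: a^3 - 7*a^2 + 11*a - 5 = (a - 1)*(a^2 - 6*a + 5) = (a - 1)^2*(a - 5)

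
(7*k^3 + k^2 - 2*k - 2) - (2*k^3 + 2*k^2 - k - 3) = 5*k^3 - k^2 - k + 1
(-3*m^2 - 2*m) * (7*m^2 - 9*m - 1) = -21*m^4 + 13*m^3 + 21*m^2 + 2*m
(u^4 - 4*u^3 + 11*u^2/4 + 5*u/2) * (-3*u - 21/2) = -3*u^5 + 3*u^4/2 + 135*u^3/4 - 291*u^2/8 - 105*u/4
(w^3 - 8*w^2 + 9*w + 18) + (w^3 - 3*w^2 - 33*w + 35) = 2*w^3 - 11*w^2 - 24*w + 53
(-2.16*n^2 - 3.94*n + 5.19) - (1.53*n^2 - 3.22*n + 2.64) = -3.69*n^2 - 0.72*n + 2.55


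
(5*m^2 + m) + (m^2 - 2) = 6*m^2 + m - 2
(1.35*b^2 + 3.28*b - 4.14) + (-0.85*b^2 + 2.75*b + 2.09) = 0.5*b^2 + 6.03*b - 2.05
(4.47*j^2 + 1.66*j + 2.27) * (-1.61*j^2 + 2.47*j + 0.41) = -7.1967*j^4 + 8.3683*j^3 + 2.2782*j^2 + 6.2875*j + 0.9307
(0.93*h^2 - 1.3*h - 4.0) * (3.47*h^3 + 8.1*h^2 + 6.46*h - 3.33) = 3.2271*h^5 + 3.022*h^4 - 18.4022*h^3 - 43.8949*h^2 - 21.511*h + 13.32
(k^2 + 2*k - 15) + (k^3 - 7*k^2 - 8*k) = k^3 - 6*k^2 - 6*k - 15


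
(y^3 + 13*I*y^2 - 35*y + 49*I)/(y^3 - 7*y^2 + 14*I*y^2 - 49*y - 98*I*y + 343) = (y - I)/(y - 7)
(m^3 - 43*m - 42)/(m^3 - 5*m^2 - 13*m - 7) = (m + 6)/(m + 1)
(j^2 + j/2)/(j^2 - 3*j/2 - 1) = j/(j - 2)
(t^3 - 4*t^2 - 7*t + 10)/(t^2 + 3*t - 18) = (t^3 - 4*t^2 - 7*t + 10)/(t^2 + 3*t - 18)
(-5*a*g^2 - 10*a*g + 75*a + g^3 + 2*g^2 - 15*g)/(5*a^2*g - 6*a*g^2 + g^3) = (-g^2 - 2*g + 15)/(g*(a - g))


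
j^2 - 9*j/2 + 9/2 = (j - 3)*(j - 3/2)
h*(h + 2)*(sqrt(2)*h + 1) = sqrt(2)*h^3 + h^2 + 2*sqrt(2)*h^2 + 2*h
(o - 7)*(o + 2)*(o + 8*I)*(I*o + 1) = I*o^4 - 7*o^3 - 5*I*o^3 + 35*o^2 - 6*I*o^2 + 98*o - 40*I*o - 112*I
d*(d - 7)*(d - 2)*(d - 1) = d^4 - 10*d^3 + 23*d^2 - 14*d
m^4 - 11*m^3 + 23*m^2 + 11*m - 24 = (m - 8)*(m - 3)*(m - 1)*(m + 1)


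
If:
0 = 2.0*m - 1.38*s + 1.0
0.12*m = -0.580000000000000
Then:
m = -4.83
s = -6.28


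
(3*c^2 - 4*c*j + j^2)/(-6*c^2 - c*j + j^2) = (-c + j)/(2*c + j)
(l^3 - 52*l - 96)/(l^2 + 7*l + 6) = (l^2 - 6*l - 16)/(l + 1)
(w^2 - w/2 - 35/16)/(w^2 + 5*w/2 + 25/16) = (4*w - 7)/(4*w + 5)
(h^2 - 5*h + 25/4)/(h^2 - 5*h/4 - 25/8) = 2*(2*h - 5)/(4*h + 5)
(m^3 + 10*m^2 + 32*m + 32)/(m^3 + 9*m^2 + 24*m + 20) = (m^2 + 8*m + 16)/(m^2 + 7*m + 10)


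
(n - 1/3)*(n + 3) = n^2 + 8*n/3 - 1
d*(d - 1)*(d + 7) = d^3 + 6*d^2 - 7*d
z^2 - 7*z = z*(z - 7)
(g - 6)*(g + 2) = g^2 - 4*g - 12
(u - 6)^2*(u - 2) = u^3 - 14*u^2 + 60*u - 72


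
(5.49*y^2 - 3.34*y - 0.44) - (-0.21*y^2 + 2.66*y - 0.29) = 5.7*y^2 - 6.0*y - 0.15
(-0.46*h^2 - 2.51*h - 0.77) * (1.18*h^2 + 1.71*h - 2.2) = -0.5428*h^4 - 3.7484*h^3 - 4.1887*h^2 + 4.2053*h + 1.694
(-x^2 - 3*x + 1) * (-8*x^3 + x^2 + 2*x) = 8*x^5 + 23*x^4 - 13*x^3 - 5*x^2 + 2*x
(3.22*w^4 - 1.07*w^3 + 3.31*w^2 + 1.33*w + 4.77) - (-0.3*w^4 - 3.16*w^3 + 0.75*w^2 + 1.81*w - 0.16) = 3.52*w^4 + 2.09*w^3 + 2.56*w^2 - 0.48*w + 4.93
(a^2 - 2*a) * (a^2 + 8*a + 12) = a^4 + 6*a^3 - 4*a^2 - 24*a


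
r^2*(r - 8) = r^3 - 8*r^2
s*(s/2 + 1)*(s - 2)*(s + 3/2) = s^4/2 + 3*s^3/4 - 2*s^2 - 3*s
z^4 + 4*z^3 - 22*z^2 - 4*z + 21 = (z - 3)*(z - 1)*(z + 1)*(z + 7)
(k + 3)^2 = k^2 + 6*k + 9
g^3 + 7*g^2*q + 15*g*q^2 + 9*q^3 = (g + q)*(g + 3*q)^2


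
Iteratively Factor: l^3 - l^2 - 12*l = (l + 3)*(l^2 - 4*l) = (l - 4)*(l + 3)*(l)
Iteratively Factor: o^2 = (o)*(o)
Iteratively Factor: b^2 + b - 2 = (b + 2)*(b - 1)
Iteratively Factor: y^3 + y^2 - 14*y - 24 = (y + 3)*(y^2 - 2*y - 8) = (y + 2)*(y + 3)*(y - 4)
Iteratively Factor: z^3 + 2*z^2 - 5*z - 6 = (z + 3)*(z^2 - z - 2) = (z + 1)*(z + 3)*(z - 2)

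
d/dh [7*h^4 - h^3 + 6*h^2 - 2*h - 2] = 28*h^3 - 3*h^2 + 12*h - 2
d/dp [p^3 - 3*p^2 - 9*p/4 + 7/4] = 3*p^2 - 6*p - 9/4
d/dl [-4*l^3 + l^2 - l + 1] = -12*l^2 + 2*l - 1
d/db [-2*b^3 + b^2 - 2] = 2*b*(1 - 3*b)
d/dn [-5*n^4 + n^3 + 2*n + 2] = -20*n^3 + 3*n^2 + 2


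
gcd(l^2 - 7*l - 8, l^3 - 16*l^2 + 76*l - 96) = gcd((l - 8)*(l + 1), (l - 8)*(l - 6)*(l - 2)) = l - 8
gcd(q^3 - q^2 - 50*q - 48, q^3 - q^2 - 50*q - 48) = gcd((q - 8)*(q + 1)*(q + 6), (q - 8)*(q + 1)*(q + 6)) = q^3 - q^2 - 50*q - 48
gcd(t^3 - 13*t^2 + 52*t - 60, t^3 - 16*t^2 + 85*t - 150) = t^2 - 11*t + 30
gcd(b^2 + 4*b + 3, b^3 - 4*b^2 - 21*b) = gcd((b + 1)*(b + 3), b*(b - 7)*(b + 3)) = b + 3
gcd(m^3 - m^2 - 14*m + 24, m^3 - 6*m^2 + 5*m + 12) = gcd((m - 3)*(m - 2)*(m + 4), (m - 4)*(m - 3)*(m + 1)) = m - 3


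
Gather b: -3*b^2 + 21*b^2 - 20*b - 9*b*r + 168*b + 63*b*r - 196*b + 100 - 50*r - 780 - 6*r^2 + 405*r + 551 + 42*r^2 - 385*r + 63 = 18*b^2 + b*(54*r - 48) + 36*r^2 - 30*r - 66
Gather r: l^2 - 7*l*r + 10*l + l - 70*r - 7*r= l^2 + 11*l + r*(-7*l - 77)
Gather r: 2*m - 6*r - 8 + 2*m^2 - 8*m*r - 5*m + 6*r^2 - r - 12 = 2*m^2 - 3*m + 6*r^2 + r*(-8*m - 7) - 20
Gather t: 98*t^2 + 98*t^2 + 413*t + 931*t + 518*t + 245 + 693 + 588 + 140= 196*t^2 + 1862*t + 1666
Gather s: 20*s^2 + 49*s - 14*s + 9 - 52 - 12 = 20*s^2 + 35*s - 55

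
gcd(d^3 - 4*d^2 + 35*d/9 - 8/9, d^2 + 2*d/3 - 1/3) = d - 1/3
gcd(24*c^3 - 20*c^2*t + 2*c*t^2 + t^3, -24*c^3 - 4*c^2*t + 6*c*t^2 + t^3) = -12*c^2 + 4*c*t + t^2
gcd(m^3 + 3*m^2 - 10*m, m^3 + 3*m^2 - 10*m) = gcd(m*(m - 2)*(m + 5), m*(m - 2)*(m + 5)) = m^3 + 3*m^2 - 10*m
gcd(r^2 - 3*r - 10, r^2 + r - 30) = r - 5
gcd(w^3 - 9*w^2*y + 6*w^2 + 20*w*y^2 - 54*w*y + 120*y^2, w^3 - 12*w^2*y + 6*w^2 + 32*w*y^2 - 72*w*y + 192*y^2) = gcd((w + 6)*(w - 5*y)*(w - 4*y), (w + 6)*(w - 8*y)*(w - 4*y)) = -w^2 + 4*w*y - 6*w + 24*y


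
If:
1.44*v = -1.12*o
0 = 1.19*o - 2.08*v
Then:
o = 0.00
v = 0.00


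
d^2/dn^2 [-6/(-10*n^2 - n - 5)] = 12*(-100*n^2 - 10*n + (20*n + 1)^2 - 50)/(10*n^2 + n + 5)^3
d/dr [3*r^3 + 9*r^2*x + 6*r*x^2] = 9*r^2 + 18*r*x + 6*x^2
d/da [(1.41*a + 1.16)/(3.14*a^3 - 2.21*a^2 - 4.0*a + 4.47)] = (-8.8548*a^3 - 7.8111*a^2 + 5.1272*a + 10.9427)/(9.8596*a^6 - 13.8788*a^5 - 20.2359*a^4 + 45.7516*a^3 - 3.7574*a^2 - 35.76*a + 19.9809)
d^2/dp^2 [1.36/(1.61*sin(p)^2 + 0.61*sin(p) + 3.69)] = (-14.101024*sin(p)^4 - 4.006968*sin(p)^3 + 52.963976*sin(p)^2 + 11.07516*sin(p) - 15.147136)/(1.61*sin(p)^2 + 0.61*sin(p) + 3.69)^3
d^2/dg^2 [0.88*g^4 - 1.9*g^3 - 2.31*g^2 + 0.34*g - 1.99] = 10.56*g^2 - 11.4*g - 4.62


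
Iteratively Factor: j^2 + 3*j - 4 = (j - 1)*(j + 4)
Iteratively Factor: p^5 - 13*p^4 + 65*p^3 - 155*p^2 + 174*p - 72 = (p - 2)*(p^4 - 11*p^3 + 43*p^2 - 69*p + 36) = (p - 4)*(p - 2)*(p^3 - 7*p^2 + 15*p - 9) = (p - 4)*(p - 3)*(p - 2)*(p^2 - 4*p + 3) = (p - 4)*(p - 3)^2*(p - 2)*(p - 1)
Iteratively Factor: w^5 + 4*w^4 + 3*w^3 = (w)*(w^4 + 4*w^3 + 3*w^2) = w*(w + 3)*(w^3 + w^2) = w^2*(w + 3)*(w^2 + w) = w^3*(w + 3)*(w + 1)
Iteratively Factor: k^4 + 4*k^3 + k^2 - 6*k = (k - 1)*(k^3 + 5*k^2 + 6*k) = k*(k - 1)*(k^2 + 5*k + 6) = k*(k - 1)*(k + 3)*(k + 2)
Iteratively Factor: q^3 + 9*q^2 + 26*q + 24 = (q + 3)*(q^2 + 6*q + 8) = (q + 2)*(q + 3)*(q + 4)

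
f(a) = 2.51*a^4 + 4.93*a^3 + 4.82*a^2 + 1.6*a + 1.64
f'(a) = 10.04*a^3 + 14.79*a^2 + 9.64*a + 1.6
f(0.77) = 8.86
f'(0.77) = 22.38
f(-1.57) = 7.18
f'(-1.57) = -15.93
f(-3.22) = 151.70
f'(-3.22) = -211.29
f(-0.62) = 1.70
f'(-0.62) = -1.08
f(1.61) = 54.15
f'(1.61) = 97.36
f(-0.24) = 1.47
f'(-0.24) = -0.00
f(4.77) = 1953.41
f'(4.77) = 1473.75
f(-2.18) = 26.67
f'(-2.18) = -53.14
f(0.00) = 1.64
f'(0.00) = 1.60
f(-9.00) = 13251.80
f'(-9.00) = -6206.33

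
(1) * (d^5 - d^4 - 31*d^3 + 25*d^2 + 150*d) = d^5 - d^4 - 31*d^3 + 25*d^2 + 150*d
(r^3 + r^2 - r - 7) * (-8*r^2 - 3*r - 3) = -8*r^5 - 11*r^4 + 2*r^3 + 56*r^2 + 24*r + 21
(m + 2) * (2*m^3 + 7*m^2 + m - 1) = 2*m^4 + 11*m^3 + 15*m^2 + m - 2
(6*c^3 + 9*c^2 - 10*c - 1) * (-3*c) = -18*c^4 - 27*c^3 + 30*c^2 + 3*c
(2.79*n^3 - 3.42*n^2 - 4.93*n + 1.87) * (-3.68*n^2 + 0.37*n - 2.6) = -10.2672*n^5 + 13.6179*n^4 + 9.623*n^3 + 0.186299999999999*n^2 + 13.5099*n - 4.862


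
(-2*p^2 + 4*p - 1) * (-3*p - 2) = 6*p^3 - 8*p^2 - 5*p + 2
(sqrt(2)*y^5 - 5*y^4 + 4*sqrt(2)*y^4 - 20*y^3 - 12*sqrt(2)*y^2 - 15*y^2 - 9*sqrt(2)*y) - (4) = sqrt(2)*y^5 - 5*y^4 + 4*sqrt(2)*y^4 - 20*y^3 - 12*sqrt(2)*y^2 - 15*y^2 - 9*sqrt(2)*y - 4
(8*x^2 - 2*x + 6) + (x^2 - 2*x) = 9*x^2 - 4*x + 6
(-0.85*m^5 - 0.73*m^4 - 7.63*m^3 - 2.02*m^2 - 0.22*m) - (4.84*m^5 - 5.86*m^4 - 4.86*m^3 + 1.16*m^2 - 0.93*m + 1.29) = -5.69*m^5 + 5.13*m^4 - 2.77*m^3 - 3.18*m^2 + 0.71*m - 1.29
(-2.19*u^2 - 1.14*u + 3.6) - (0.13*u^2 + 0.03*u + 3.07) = -2.32*u^2 - 1.17*u + 0.53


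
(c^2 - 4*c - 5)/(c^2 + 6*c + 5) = (c - 5)/(c + 5)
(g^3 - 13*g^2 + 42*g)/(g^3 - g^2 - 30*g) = (g - 7)/(g + 5)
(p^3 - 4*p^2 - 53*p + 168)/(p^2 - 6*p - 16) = (p^2 + 4*p - 21)/(p + 2)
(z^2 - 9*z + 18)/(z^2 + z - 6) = (z^2 - 9*z + 18)/(z^2 + z - 6)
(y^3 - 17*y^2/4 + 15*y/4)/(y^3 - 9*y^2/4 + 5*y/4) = (y - 3)/(y - 1)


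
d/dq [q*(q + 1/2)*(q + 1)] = 3*q^2 + 3*q + 1/2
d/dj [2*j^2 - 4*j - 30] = 4*j - 4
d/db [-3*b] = -3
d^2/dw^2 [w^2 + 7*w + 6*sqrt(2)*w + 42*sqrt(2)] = 2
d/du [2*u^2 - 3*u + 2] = 4*u - 3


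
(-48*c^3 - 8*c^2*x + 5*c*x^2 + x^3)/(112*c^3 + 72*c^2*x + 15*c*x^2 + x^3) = (-3*c + x)/(7*c + x)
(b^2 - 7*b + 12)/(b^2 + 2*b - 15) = (b - 4)/(b + 5)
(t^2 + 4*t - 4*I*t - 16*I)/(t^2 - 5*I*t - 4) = (t + 4)/(t - I)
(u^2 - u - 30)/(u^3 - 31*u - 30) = 1/(u + 1)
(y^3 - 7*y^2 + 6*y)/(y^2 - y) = y - 6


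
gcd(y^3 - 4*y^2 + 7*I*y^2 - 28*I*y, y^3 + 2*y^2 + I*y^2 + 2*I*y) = y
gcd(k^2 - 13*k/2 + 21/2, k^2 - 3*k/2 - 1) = 1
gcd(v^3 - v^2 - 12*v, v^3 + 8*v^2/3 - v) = v^2 + 3*v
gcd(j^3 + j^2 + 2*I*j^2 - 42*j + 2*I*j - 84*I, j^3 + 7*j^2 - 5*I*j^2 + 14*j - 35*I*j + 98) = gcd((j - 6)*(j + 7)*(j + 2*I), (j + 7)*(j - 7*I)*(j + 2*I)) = j^2 + j*(7 + 2*I) + 14*I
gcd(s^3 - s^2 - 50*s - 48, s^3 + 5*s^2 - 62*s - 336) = s^2 - 2*s - 48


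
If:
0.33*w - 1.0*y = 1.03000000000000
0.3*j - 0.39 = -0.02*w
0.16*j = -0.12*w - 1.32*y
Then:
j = 1.16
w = 2.11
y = -0.33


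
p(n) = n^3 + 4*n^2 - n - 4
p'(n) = 3*n^2 + 8*n - 1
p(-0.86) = -0.82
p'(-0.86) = -5.66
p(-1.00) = 0.00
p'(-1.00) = -6.00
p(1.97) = 17.20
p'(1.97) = 26.40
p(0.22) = -4.02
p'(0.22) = 0.91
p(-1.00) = 0.00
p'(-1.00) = -6.00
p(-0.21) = -3.62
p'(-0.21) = -2.55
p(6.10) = 365.72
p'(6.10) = 159.43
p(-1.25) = 1.55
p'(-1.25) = -6.31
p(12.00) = 2288.00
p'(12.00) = 527.00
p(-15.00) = -2464.00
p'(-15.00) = 554.00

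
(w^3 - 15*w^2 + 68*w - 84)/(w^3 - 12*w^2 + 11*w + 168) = (w^2 - 8*w + 12)/(w^2 - 5*w - 24)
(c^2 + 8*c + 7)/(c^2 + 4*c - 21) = (c + 1)/(c - 3)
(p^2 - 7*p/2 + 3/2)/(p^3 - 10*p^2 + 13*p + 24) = (p - 1/2)/(p^2 - 7*p - 8)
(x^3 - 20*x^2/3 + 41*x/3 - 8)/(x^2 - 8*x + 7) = (x^2 - 17*x/3 + 8)/(x - 7)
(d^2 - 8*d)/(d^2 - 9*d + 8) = d/(d - 1)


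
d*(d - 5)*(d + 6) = d^3 + d^2 - 30*d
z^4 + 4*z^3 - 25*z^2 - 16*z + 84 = (z - 3)*(z - 2)*(z + 2)*(z + 7)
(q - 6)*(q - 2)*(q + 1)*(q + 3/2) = q^4 - 11*q^3/2 - 13*q^2/2 + 18*q + 18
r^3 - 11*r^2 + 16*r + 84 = (r - 7)*(r - 6)*(r + 2)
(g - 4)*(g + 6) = g^2 + 2*g - 24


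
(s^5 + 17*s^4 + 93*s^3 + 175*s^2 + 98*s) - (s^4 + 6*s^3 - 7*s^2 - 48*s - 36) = s^5 + 16*s^4 + 87*s^3 + 182*s^2 + 146*s + 36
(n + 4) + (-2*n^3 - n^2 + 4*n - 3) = -2*n^3 - n^2 + 5*n + 1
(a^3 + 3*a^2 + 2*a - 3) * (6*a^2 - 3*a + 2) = 6*a^5 + 15*a^4 + 5*a^3 - 18*a^2 + 13*a - 6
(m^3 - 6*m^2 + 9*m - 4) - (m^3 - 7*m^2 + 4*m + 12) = m^2 + 5*m - 16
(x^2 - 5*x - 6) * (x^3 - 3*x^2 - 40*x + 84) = x^5 - 8*x^4 - 31*x^3 + 302*x^2 - 180*x - 504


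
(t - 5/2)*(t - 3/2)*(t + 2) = t^3 - 2*t^2 - 17*t/4 + 15/2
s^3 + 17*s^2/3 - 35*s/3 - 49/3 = (s - 7/3)*(s + 1)*(s + 7)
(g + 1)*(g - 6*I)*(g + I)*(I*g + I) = I*g^4 + 5*g^3 + 2*I*g^3 + 10*g^2 + 7*I*g^2 + 5*g + 12*I*g + 6*I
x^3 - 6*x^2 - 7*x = x*(x - 7)*(x + 1)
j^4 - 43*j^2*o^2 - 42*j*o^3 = j*(j - 7*o)*(j + o)*(j + 6*o)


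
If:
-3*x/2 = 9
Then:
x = -6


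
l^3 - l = l*(l - 1)*(l + 1)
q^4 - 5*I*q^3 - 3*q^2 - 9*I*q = q*(q - 3*I)^2*(q + I)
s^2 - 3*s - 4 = (s - 4)*(s + 1)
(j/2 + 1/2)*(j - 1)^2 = j^3/2 - j^2/2 - j/2 + 1/2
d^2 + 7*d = d*(d + 7)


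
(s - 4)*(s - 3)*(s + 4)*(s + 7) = s^4 + 4*s^3 - 37*s^2 - 64*s + 336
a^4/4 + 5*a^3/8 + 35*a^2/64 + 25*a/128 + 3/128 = (a/4 + 1/4)*(a + 1/4)*(a + 1/2)*(a + 3/4)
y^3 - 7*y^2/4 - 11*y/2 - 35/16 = (y - 7/2)*(y + 1/2)*(y + 5/4)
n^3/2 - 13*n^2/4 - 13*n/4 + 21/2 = (n/2 + 1)*(n - 7)*(n - 3/2)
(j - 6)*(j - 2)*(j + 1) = j^3 - 7*j^2 + 4*j + 12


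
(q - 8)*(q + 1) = q^2 - 7*q - 8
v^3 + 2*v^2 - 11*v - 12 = (v - 3)*(v + 1)*(v + 4)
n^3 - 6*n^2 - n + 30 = (n - 5)*(n - 3)*(n + 2)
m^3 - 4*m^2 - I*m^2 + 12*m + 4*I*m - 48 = (m - 4)*(m - 4*I)*(m + 3*I)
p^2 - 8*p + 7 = (p - 7)*(p - 1)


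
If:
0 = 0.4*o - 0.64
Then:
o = 1.60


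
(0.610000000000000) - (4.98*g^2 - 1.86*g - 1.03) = -4.98*g^2 + 1.86*g + 1.64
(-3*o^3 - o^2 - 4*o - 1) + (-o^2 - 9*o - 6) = -3*o^3 - 2*o^2 - 13*o - 7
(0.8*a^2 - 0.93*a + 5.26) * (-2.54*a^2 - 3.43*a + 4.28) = -2.032*a^4 - 0.3818*a^3 - 6.7465*a^2 - 22.0222*a + 22.5128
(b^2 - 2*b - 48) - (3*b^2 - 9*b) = -2*b^2 + 7*b - 48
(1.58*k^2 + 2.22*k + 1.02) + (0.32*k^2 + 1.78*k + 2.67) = 1.9*k^2 + 4.0*k + 3.69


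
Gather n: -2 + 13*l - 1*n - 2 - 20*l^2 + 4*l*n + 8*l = -20*l^2 + 21*l + n*(4*l - 1) - 4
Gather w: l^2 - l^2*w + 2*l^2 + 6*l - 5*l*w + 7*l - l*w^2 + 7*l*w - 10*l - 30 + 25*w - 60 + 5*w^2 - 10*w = 3*l^2 + 3*l + w^2*(5 - l) + w*(-l^2 + 2*l + 15) - 90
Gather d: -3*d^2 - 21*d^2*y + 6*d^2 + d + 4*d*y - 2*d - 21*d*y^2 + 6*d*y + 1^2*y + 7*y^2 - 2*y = d^2*(3 - 21*y) + d*(-21*y^2 + 10*y - 1) + 7*y^2 - y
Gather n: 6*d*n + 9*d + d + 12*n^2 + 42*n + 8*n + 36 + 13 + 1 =10*d + 12*n^2 + n*(6*d + 50) + 50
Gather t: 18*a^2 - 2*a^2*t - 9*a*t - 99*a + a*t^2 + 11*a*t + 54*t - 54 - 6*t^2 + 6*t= 18*a^2 - 99*a + t^2*(a - 6) + t*(-2*a^2 + 2*a + 60) - 54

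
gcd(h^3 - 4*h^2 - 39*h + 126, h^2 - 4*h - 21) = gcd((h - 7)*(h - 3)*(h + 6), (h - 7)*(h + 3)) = h - 7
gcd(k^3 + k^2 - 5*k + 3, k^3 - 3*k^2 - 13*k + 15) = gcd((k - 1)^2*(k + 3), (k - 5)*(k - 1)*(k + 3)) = k^2 + 2*k - 3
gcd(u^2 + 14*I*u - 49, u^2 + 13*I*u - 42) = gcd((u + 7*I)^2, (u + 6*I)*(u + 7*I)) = u + 7*I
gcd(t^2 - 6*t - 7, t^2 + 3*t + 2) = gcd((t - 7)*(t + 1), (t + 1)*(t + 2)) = t + 1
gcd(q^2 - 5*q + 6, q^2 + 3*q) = 1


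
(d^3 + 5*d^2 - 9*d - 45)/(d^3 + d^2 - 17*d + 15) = (d + 3)/(d - 1)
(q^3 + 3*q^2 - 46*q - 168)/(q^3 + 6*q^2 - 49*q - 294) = (q + 4)/(q + 7)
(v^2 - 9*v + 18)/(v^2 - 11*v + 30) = (v - 3)/(v - 5)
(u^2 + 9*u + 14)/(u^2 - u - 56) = (u + 2)/(u - 8)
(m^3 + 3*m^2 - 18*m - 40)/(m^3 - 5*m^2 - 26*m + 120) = (m + 2)/(m - 6)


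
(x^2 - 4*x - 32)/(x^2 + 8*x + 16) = (x - 8)/(x + 4)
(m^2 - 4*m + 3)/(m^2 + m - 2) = (m - 3)/(m + 2)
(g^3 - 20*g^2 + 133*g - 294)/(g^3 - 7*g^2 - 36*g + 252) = (g - 7)/(g + 6)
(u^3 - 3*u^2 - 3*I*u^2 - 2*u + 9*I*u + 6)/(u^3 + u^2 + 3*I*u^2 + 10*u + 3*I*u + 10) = (u^2 - u*(3 + I) + 3*I)/(u^2 + u*(1 + 5*I) + 5*I)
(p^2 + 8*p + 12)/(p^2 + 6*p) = (p + 2)/p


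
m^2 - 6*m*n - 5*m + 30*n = (m - 5)*(m - 6*n)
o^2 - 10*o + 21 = (o - 7)*(o - 3)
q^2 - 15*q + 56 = (q - 8)*(q - 7)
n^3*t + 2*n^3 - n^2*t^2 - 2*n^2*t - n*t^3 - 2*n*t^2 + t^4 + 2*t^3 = (-n + t)^2*(n + t)*(t + 2)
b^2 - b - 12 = (b - 4)*(b + 3)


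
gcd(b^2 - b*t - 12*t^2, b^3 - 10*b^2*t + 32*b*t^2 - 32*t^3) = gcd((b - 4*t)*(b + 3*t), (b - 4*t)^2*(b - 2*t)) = -b + 4*t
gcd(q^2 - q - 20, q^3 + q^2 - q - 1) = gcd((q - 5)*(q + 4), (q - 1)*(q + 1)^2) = 1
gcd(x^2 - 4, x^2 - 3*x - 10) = x + 2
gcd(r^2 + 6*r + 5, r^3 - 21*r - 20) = r + 1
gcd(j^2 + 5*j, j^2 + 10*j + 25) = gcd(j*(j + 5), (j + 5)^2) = j + 5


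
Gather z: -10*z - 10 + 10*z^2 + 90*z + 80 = 10*z^2 + 80*z + 70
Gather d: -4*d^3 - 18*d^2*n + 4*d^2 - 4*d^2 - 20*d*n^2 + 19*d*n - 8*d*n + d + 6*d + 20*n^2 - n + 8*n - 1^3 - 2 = -4*d^3 - 18*d^2*n + d*(-20*n^2 + 11*n + 7) + 20*n^2 + 7*n - 3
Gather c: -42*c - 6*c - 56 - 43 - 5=-48*c - 104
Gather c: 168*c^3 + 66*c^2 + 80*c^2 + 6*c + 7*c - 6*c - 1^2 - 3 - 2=168*c^3 + 146*c^2 + 7*c - 6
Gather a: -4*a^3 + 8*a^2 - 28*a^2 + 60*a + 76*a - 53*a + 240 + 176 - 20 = -4*a^3 - 20*a^2 + 83*a + 396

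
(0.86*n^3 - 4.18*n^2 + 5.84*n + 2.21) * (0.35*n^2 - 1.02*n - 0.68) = 0.301*n^5 - 2.3402*n^4 + 5.7228*n^3 - 2.3409*n^2 - 6.2254*n - 1.5028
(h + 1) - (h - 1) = 2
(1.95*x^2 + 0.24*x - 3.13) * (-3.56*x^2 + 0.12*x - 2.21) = -6.942*x^4 - 0.6204*x^3 + 6.8621*x^2 - 0.906*x + 6.9173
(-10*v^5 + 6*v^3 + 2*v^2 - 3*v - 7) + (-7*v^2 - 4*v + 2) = -10*v^5 + 6*v^3 - 5*v^2 - 7*v - 5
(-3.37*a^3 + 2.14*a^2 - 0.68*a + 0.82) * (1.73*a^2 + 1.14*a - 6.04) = -5.8301*a^5 - 0.139599999999999*a^4 + 21.618*a^3 - 12.2822*a^2 + 5.042*a - 4.9528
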